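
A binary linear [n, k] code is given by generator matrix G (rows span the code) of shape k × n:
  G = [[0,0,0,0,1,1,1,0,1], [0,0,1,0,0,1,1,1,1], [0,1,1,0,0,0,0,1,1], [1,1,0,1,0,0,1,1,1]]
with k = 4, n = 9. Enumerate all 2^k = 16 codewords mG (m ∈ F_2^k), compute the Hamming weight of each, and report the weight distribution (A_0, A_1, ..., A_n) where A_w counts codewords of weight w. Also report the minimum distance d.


Weight distribution: A_0 = 1, A_3 = 3, A_4 = 3, A_5 = 4, A_6 = 4, A_7 = 1. Minimum distance d = 3.

Enumerate all 2^4 = 16 messages m ∈ F_2^4.
For each, compute codeword c = mG in F_2^9, then tally its weight.
  m = 0000 → c = 000000000, weight = 0.
  m = 1000 → c = 000011101, weight = 4.
  m = 0100 → c = 001001111, weight = 5.
  m = 1100 → c = 001010010, weight = 3.
  m = 0010 → c = 011000011, weight = 4.
  m = 1010 → c = 011011110, weight = 6.
  m = 0110 → c = 010001100, weight = 3.
  m = 1110 → c = 010010001, weight = 3.
  m = 0001 → c = 110100111, weight = 6.
  m = 1001 → c = 110111010, weight = 6.
  m = 0101 → c = 111101000, weight = 5.
  m = 1101 → c = 111110101, weight = 7.
  m = 0011 → c = 101100100, weight = 4.
  m = 1011 → c = 101111001, weight = 6.
  m = 0111 → c = 100101011, weight = 5.
  m = 1111 → c = 100110110, weight = 5.
Tally weights:
  weight 0: 1 codewords.
  weight 3: 3 codewords.
  weight 4: 3 codewords.
  weight 5: 4 codewords.
  weight 6: 4 codewords.
  weight 7: 1 codewords.
Minimum distance d = smallest w > 0 with A_w > 0 = 3.
Sanity: Σ A_w = 16 = 2^4 = 16 ✓.


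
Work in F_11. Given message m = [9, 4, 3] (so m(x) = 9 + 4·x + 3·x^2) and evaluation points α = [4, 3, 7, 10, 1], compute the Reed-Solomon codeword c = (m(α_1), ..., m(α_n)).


c = [7, 4, 8, 8, 5]

Message polynomial: m(x) = 9 + 4·x + 3·x^2 (mod 11).
For each evaluation point α_i, compute m(α_i) mod 11:
  α_1 = 4: Horner steps 3 → 5 → 7, so m(4) = 7.
  α_2 = 3: Horner steps 3 → 2 → 4, so m(3) = 4.
  α_3 = 7: Horner steps 3 → 3 → 8, so m(7) = 8.
  α_4 = 10: Horner steps 3 → 1 → 8, so m(10) = 8.
  α_5 = 1: Horner steps 3 → 7 → 5, so m(1) = 5.
Codeword c = [7, 4, 8, 8, 5] ∈ F_11^5.


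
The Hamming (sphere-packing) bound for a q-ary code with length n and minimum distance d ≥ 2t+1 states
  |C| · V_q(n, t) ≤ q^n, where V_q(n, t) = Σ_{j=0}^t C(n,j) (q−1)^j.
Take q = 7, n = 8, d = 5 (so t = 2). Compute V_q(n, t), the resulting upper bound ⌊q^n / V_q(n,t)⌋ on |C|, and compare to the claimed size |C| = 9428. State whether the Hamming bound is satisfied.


V_q(n, t) = 1057, q^n = 5764801, Hamming bound = 5453, |C| = 9428 > bound (violated).

Step 1: Compute V_q(n, t) = Σ_{j=0}^2 C(n, j) (q−1)^j.
  j = 0: C(8,0)·(6)^0 = 1·1 = 1.
  j = 1: C(8,1)·(6)^1 = 8·6 = 48.
  j = 2: C(8,2)·(6)^2 = 28·36 = 1008.
  V_q(n, t) = 1 + 48 + 1008 = 1057.
Step 2: q^n = 7^8 = 5764801.
Step 3: Hamming bound ⌊q^n / V_q(n,t)⌋ = ⌊5764801/1057⌋ = 5453.
Step 4: Compare |C| = 9428 to 5453: violated.
The claimed |C| lies above the Hamming bound, so no 7-ary code of length 8 with d ≥ 5 can have 9428 codewords.


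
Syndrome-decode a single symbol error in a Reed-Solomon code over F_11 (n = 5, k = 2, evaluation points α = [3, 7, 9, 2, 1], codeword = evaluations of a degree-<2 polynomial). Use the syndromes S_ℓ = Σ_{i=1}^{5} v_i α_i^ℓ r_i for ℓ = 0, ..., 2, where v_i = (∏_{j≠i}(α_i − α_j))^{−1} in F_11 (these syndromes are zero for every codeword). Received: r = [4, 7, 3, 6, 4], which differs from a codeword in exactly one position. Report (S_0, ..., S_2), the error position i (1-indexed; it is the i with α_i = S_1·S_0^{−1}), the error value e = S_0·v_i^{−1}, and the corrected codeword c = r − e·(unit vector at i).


S = (5, 5, 5), error at position 5, error magnitude e = 7, c = [4, 7, 3, 6, 8].

Step 1: column multipliers v_i = (∏_{j≠i}(α_i − α_j))^{−1} mod 11.
  i = 1 (α = 3): (3−7)(3−9)(3−2)(3−1) = (−4)·(−6)·1·2 = 48 ≡ 4, so v_1 = 4^{−1} = 3 (mod 11).
  i = 2 (α = 7): (7−3)(7−9)(7−2)(7−1) = 4·(−2)·5·6 = −240 ≡ 2, so v_2 = 2^{−1} = 6 (mod 11).
  i = 3 (α = 9): (9−3)(9−7)(9−2)(9−1) = 6·2·7·8 = 672 ≡ 1, so v_3 = 1^{−1} = 1 (mod 11).
  i = 4 (α = 2): (2−3)(2−7)(2−9)(2−1) = (−1)·(−5)·(−7)·1 = −35 ≡ 9, so v_4 = 9^{−1} = 5 (mod 11).
  i = 5 (α = 1): (1−3)(1−7)(1−9)(1−2) = (−2)·(−6)·(−8)·(−1) = 96 ≡ 8, so v_5 = 8^{−1} = 7 (mod 11).
  v = [3, 6, 1, 5, 7].
Step 2: syndromes of r = [4, 7, 3, 6, 4] (all sums mod 11).
  S_0 = Σ v_i r_i = 3·4 + 6·7 + 1·3 + 5·6 + 7·4 = 115 ≡ 5.
  S_1 = Σ v_i α_i r_i = 3·3·4 + 6·7·7 + 1·9·3 + 5·2·6 + 7·1·4 = 445 ≡ 5.
  α_i^2 mod 11 = [9, 5, 4, 4, 1].
  S_2 = Σ v_i α_i^2 r_i = 3·9·4 + 6·5·7 + 1·4·3 + 5·4·6 + 7·1·4 = 478 ≡ 5.
  S = (5, 5, 5) ≠ 0, so r is not a codeword (an error is present).
Step 3: locate the error. For a single error e at position i, S_ℓ = v_i·e·α_i^ℓ, so α_err = S_1/S_0.
  S_0^{−1} = 5^{−1} = 9 (mod 11), so α_err = 5·9 = 45 ≡ 1 = α_5. Error position i = 5.
  Consistency check: S_2/S_1 = 5·9 = 45 ≡ 1 = α_err ✓ (single-error assumption holds).
Step 4: error magnitude e = S_0/v_5 = S_0·∏_{j≠5}(α_5 − α_j) = 5·8 = 40 ≡ 7 (mod 11).
Step 5: correct position 5: c_5 = r_5 − e = 4 − 7 ≡ 8 (mod 11). Hence c = [4, 7, 3, 6, 8].
  Check: interpolating c through the α_i gives m(x) = 10 + 9·x (degree < 2) with m(α_i) = c_i for every i, so c is indeed a codeword.


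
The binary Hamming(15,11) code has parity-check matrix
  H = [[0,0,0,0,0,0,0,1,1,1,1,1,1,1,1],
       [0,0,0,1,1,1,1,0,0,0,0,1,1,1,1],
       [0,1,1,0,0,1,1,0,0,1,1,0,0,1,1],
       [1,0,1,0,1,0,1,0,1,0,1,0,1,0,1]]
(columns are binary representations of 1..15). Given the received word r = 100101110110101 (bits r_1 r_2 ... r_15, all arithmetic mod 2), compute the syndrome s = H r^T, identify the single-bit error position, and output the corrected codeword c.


s = (1, 1, 1, 1)^T, error position = 15, corrected codeword c = 100101110110100

Compute s = H r^T mod 2 one row at a time:
  s_1 = 1 + 0 + 1 + 1 + 0 + 1 + 0 + 1 = 5 ≡ 1 (mod 2).
  s_2 = 1 + 0 + 1 + 1 + 0 + 1 + 0 + 1 = 5 ≡ 1 (mod 2).
  s_3 = 0 + 0 + 1 + 1 + 1 + 1 + 0 + 1 = 5 ≡ 1 (mod 2).
  s_4 = 1 + 0 + 0 + 1 + 0 + 1 + 1 + 1 = 5 ≡ 1 (mod 2).
s = (1, 1, 1, 1)^T — this equals column 15 of H (binary 1111), so error is at position 15.
Correct: flip bit 15 of r = 100101110110101 to get c = 100101110110100.


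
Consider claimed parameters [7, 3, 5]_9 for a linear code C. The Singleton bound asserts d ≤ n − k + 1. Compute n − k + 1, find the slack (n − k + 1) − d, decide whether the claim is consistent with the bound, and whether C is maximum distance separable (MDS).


Singleton RHS = n − k + 1 = 5, slack = 0, bound satisfied, MDS.

Singleton bound: d ≤ n − k + 1.
Here n = 7, k = 3, so n − k + 1 = 5.
Given d = 5, check d ≤ 5: YES.
Slack = (n − k + 1) − d = 0.
The code is MDS (slack = 0).
Description: the claimed parameters are [7, 3, 5]_9; such a code would be MDS (meets Singleton bound).


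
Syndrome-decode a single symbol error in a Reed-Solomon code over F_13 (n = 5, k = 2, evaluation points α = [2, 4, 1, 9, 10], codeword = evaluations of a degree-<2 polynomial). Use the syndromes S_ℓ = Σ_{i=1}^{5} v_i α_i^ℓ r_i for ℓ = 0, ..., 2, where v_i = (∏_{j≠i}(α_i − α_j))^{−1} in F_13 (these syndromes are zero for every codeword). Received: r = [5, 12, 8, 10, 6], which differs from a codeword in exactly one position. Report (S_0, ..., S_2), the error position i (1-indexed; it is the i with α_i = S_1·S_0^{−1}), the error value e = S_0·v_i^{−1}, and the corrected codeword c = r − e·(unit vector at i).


S = (4, 1, 10), error at position 5, error magnitude e = 12, c = [5, 12, 8, 10, 7].

Step 1: column multipliers v_i = (∏_{j≠i}(α_i − α_j))^{−1} mod 13.
  i = 1 (α = 2): (2−4)(2−1)(2−9)(2−10) = (−2)·1·(−7)·(−8) = −112 ≡ 5, so v_1 = 5^{−1} = 8 (mod 13).
  i = 2 (α = 4): (4−2)(4−1)(4−9)(4−10) = 2·3·(−5)·(−6) = 180 ≡ 11, so v_2 = 11^{−1} = 6 (mod 13).
  i = 3 (α = 1): (1−2)(1−4)(1−9)(1−10) = (−1)·(−3)·(−8)·(−9) = 216 ≡ 8, so v_3 = 8^{−1} = 5 (mod 13).
  i = 4 (α = 9): (9−2)(9−4)(9−1)(9−10) = 7·5·8·(−1) = −280 ≡ 6, so v_4 = 6^{−1} = 11 (mod 13).
  i = 5 (α = 10): (10−2)(10−4)(10−1)(10−9) = 8·6·9·1 = 432 ≡ 3, so v_5 = 3^{−1} = 9 (mod 13).
  v = [8, 6, 5, 11, 9].
Step 2: syndromes of r = [5, 12, 8, 10, 6] (all sums mod 13).
  S_0 = Σ v_i r_i = 8·5 + 6·12 + 5·8 + 11·10 + 9·6 = 316 ≡ 4.
  S_1 = Σ v_i α_i r_i = 8·2·5 + 6·4·12 + 5·1·8 + 11·9·10 + 9·10·6 = 1938 ≡ 1.
  α_i^2 mod 13 = [4, 3, 1, 3, 9].
  S_2 = Σ v_i α_i^2 r_i = 8·4·5 + 6·3·12 + 5·1·8 + 11·3·10 + 9·9·6 = 1232 ≡ 10.
  S = (4, 1, 10) ≠ 0, so r is not a codeword (an error is present).
Step 3: locate the error. For a single error e at position i, S_ℓ = v_i·e·α_i^ℓ, so α_err = S_1/S_0.
  S_0^{−1} = 4^{−1} = 10 (mod 13), so α_err = 1·10 = 10 ≡ 10 = α_5. Error position i = 5.
  Consistency check: S_2/S_1 = 10·1 = 10 ≡ 10 = α_err ✓ (single-error assumption holds).
Step 4: error magnitude e = S_0/v_5 = S_0·∏_{j≠5}(α_5 − α_j) = 4·3 = 12 ≡ 12 (mod 13).
Step 5: correct position 5: c_5 = r_5 − e = 6 − 12 ≡ 7 (mod 13). Hence c = [5, 12, 8, 10, 7].
  Check: interpolating c through the α_i gives m(x) = 11 + 10·x (degree < 2) with m(α_i) = c_i for every i, so c is indeed a codeword.


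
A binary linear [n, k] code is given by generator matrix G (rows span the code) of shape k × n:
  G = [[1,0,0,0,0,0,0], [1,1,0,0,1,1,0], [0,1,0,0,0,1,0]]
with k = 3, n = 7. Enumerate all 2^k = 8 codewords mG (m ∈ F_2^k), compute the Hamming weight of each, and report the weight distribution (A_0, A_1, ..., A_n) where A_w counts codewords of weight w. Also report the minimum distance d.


Weight distribution: A_0 = 1, A_1 = 2, A_2 = 2, A_3 = 2, A_4 = 1. Minimum distance d = 1.

Enumerate all 2^3 = 8 messages m ∈ F_2^3.
For each, compute codeword c = mG in F_2^7, then tally its weight.
  m = 000 → c = 0000000, weight = 0.
  m = 100 → c = 1000000, weight = 1.
  m = 010 → c = 1100110, weight = 4.
  m = 110 → c = 0100110, weight = 3.
  m = 001 → c = 0100010, weight = 2.
  m = 101 → c = 1100010, weight = 3.
  m = 011 → c = 1000100, weight = 2.
  m = 111 → c = 0000100, weight = 1.
Tally weights:
  weight 0: 1 codewords.
  weight 1: 2 codewords.
  weight 2: 2 codewords.
  weight 3: 2 codewords.
  weight 4: 1 codewords.
Minimum distance d = smallest w > 0 with A_w > 0 = 1.
Sanity: Σ A_w = 8 = 2^3 = 8 ✓.


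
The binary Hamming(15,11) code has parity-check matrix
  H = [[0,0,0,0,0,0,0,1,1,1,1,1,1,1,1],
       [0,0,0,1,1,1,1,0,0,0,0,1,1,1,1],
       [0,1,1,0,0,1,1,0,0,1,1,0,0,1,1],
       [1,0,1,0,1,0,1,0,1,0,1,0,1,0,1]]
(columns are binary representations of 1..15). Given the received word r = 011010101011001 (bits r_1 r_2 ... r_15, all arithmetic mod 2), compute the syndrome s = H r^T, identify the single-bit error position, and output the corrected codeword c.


s = (0, 0, 1, 0)^T, error position = 2, corrected codeword c = 001010101011001

Compute s = H r^T mod 2 one row at a time:
  s_1 = 0 + 1 + 0 + 1 + 1 + 0 + 0 + 1 = 4 ≡ 0 (mod 2).
  s_2 = 0 + 1 + 0 + 1 + 1 + 0 + 0 + 1 = 4 ≡ 0 (mod 2).
  s_3 = 1 + 1 + 0 + 1 + 0 + 1 + 0 + 1 = 5 ≡ 1 (mod 2).
  s_4 = 0 + 1 + 1 + 1 + 1 + 1 + 0 + 1 = 6 ≡ 0 (mod 2).
s = (0, 0, 1, 0)^T — this equals column 2 of H (binary 0010), so error is at position 2.
Correct: flip bit 2 of r = 011010101011001 to get c = 001010101011001.


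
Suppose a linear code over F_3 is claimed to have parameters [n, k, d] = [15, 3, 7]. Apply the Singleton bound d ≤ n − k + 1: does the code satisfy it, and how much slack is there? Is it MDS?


Singleton RHS = n − k + 1 = 13, slack = 6, bound satisfied, not MDS.

Singleton bound: d ≤ n − k + 1.
Here n = 15, k = 3, so n − k + 1 = 13.
Given d = 7, check d ≤ 13: YES.
Slack = (n − k + 1) − d = 6.
The code is NOT MDS (slack = 6 > 0).
Description: the claimed parameters are [15, 3, 7]_3; such a code would be non-MDS.


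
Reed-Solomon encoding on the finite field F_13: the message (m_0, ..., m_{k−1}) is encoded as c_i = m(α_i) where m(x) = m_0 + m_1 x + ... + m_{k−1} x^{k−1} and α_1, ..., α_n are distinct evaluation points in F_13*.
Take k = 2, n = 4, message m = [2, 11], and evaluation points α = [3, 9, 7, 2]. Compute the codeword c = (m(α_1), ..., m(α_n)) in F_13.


c = [9, 10, 1, 11]

Message polynomial: m(x) = 2 + 11·x (mod 13).
For each evaluation point α_i, compute m(α_i) mod 13:
  α_1 = 3: Horner steps 11 → 9, so m(3) = 9.
  α_2 = 9: Horner steps 11 → 10, so m(9) = 10.
  α_3 = 7: Horner steps 11 → 1, so m(7) = 1.
  α_4 = 2: Horner steps 11 → 11, so m(2) = 11.
Codeword c = [9, 10, 1, 11] ∈ F_13^4.


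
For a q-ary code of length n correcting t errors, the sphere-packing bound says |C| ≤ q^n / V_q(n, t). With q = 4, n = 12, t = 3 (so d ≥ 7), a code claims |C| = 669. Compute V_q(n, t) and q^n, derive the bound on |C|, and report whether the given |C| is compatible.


V_q(n, t) = 6571, q^n = 16777216, Hamming bound = 2553, |C| = 669 ≤ bound (satisfied).

Step 1: Compute V_q(n, t) = Σ_{j=0}^3 C(n, j) (q−1)^j.
  j = 0: C(12,0)·(3)^0 = 1·1 = 1.
  j = 1: C(12,1)·(3)^1 = 12·3 = 36.
  j = 2: C(12,2)·(3)^2 = 66·9 = 594.
  j = 3: C(12,3)·(3)^3 = 220·27 = 5940.
  V_q(n, t) = 1 + 36 + 594 + 5940 = 6571.
Step 2: q^n = 4^12 = 16777216.
Step 3: Hamming bound ⌊q^n / V_q(n,t)⌋ = ⌊16777216/6571⌋ = 2553.
Step 4: Compare |C| = 669 to 2553: satisfied.
The claimed |C| lies below the Hamming bound.


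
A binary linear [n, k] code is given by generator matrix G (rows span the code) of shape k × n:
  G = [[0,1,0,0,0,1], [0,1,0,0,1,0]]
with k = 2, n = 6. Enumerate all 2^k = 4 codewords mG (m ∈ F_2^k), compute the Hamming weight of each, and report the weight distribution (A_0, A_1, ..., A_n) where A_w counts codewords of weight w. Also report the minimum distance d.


Weight distribution: A_0 = 1, A_2 = 3. Minimum distance d = 2.

Enumerate all 2^2 = 4 messages m ∈ F_2^2.
For each, compute codeword c = mG in F_2^6, then tally its weight.
  m = 00 → c = 000000, weight = 0.
  m = 10 → c = 010001, weight = 2.
  m = 01 → c = 010010, weight = 2.
  m = 11 → c = 000011, weight = 2.
Tally weights:
  weight 0: 1 codewords.
  weight 2: 3 codewords.
Minimum distance d = smallest w > 0 with A_w > 0 = 2.
Sanity: Σ A_w = 4 = 2^2 = 4 ✓.


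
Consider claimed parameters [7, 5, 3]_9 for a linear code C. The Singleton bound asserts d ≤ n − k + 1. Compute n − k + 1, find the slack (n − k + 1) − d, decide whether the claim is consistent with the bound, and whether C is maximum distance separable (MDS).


Singleton RHS = n − k + 1 = 3, slack = 0, bound satisfied, MDS.

Singleton bound: d ≤ n − k + 1.
Here n = 7, k = 5, so n − k + 1 = 3.
Given d = 3, check d ≤ 3: YES.
Slack = (n − k + 1) − d = 0.
The code is MDS (slack = 0).
Description: the claimed parameters are [7, 5, 3]_9; such a code would be MDS (meets Singleton bound).


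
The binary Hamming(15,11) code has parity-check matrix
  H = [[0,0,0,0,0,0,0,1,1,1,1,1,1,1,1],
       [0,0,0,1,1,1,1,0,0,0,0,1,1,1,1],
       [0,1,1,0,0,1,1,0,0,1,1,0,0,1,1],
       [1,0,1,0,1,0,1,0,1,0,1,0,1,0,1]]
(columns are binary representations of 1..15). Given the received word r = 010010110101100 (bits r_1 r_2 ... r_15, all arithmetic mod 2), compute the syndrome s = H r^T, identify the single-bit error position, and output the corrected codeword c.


s = (0, 0, 1, 1)^T, error position = 3, corrected codeword c = 011010110101100

Compute s = H r^T mod 2 one row at a time:
  s_1 = 1 + 0 + 1 + 0 + 1 + 1 + 0 + 0 = 4 ≡ 0 (mod 2).
  s_2 = 0 + 1 + 0 + 1 + 1 + 1 + 0 + 0 = 4 ≡ 0 (mod 2).
  s_3 = 1 + 0 + 0 + 1 + 1 + 0 + 0 + 0 = 3 ≡ 1 (mod 2).
  s_4 = 0 + 0 + 1 + 1 + 0 + 0 + 1 + 0 = 3 ≡ 1 (mod 2).
s = (0, 0, 1, 1)^T — this equals column 3 of H (binary 0011), so error is at position 3.
Correct: flip bit 3 of r = 010010110101100 to get c = 011010110101100.


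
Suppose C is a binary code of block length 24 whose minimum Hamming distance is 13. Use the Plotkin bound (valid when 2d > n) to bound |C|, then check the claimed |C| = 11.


Plotkin bound M ≤ 12; given |C| = 11 ≤ bound (satisfied).

Check applicability: 2d = 26, n = 24.
2d − n = 2 > 0, so Plotkin applies.
Compute d/(2d−n) = 13/2 ≈ 6.5000.
⌊d/(2d−n)⌋ = 6.
Plotkin bound: M ≤ 2·6 = 12.
Given |C| = 11, check: satisfied.
This |C| is below the Plotkin bound.


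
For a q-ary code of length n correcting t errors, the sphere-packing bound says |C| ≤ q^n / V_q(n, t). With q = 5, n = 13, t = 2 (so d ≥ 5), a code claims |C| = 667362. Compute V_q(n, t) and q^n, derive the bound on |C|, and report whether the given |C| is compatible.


V_q(n, t) = 1301, q^n = 1220703125, Hamming bound = 938280, |C| = 667362 ≤ bound (satisfied).

Step 1: Compute V_q(n, t) = Σ_{j=0}^2 C(n, j) (q−1)^j.
  j = 0: C(13,0)·(4)^0 = 1·1 = 1.
  j = 1: C(13,1)·(4)^1 = 13·4 = 52.
  j = 2: C(13,2)·(4)^2 = 78·16 = 1248.
  V_q(n, t) = 1 + 52 + 1248 = 1301.
Step 2: q^n = 5^13 = 1220703125.
Step 3: Hamming bound ⌊q^n / V_q(n,t)⌋ = ⌊1220703125/1301⌋ = 938280.
Step 4: Compare |C| = 667362 to 938280: satisfied.
The claimed |C| lies below the Hamming bound.


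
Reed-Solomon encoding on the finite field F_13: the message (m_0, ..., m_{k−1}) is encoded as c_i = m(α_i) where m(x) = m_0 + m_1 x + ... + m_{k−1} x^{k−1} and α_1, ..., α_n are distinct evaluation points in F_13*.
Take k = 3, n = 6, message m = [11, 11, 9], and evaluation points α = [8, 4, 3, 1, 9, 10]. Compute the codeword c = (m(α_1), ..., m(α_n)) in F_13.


c = [12, 4, 8, 5, 7, 7]

Message polynomial: m(x) = 11 + 11·x + 9·x^2 (mod 13).
For each evaluation point α_i, compute m(α_i) mod 13:
  α_1 = 8: Horner steps 9 → 5 → 12, so m(8) = 12.
  α_2 = 4: Horner steps 9 → 8 → 4, so m(4) = 4.
  α_3 = 3: Horner steps 9 → 12 → 8, so m(3) = 8.
  α_4 = 1: Horner steps 9 → 7 → 5, so m(1) = 5.
  α_5 = 9: Horner steps 9 → 1 → 7, so m(9) = 7.
  α_6 = 10: Horner steps 9 → 10 → 7, so m(10) = 7.
Codeword c = [12, 4, 8, 5, 7, 7] ∈ F_13^6.


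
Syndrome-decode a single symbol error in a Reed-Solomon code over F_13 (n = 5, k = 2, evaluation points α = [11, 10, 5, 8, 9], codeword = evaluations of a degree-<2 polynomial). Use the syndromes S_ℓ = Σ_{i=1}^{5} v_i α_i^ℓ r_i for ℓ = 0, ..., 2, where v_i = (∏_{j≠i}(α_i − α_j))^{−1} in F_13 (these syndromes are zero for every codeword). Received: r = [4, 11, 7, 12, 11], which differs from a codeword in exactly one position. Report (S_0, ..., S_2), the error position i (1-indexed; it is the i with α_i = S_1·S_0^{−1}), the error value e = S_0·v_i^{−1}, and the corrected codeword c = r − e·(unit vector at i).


S = (4, 10, 12), error at position 5, error magnitude e = 6, c = [4, 11, 7, 12, 5].

Step 1: column multipliers v_i = (∏_{j≠i}(α_i − α_j))^{−1} mod 13.
  i = 1 (α = 11): (11−10)(11−5)(11−8)(11−9) = 1·6·3·2 = 36 ≡ 10, so v_1 = 10^{−1} = 4 (mod 13).
  i = 2 (α = 10): (10−11)(10−5)(10−8)(10−9) = (−1)·5·2·1 = −10 ≡ 3, so v_2 = 3^{−1} = 9 (mod 13).
  i = 3 (α = 5): (5−11)(5−10)(5−8)(5−9) = (−6)·(−5)·(−3)·(−4) = 360 ≡ 9, so v_3 = 9^{−1} = 3 (mod 13).
  i = 4 (α = 8): (8−11)(8−10)(8−5)(8−9) = (−3)·(−2)·3·(−1) = −18 ≡ 8, so v_4 = 8^{−1} = 5 (mod 13).
  i = 5 (α = 9): (9−11)(9−10)(9−5)(9−8) = (−2)·(−1)·4·1 = 8 ≡ 8, so v_5 = 8^{−1} = 5 (mod 13).
  v = [4, 9, 3, 5, 5].
Step 2: syndromes of r = [4, 11, 7, 12, 11] (all sums mod 13).
  S_0 = Σ v_i r_i = 4·4 + 9·11 + 3·7 + 5·12 + 5·11 = 251 ≡ 4.
  S_1 = Σ v_i α_i r_i = 4·11·4 + 9·10·11 + 3·5·7 + 5·8·12 + 5·9·11 = 2246 ≡ 10.
  α_i^2 mod 13 = [4, 9, 12, 12, 3].
  S_2 = Σ v_i α_i^2 r_i = 4·4·4 + 9·9·11 + 3·12·7 + 5·12·12 + 5·3·11 = 2092 ≡ 12.
  S = (4, 10, 12) ≠ 0, so r is not a codeword (an error is present).
Step 3: locate the error. For a single error e at position i, S_ℓ = v_i·e·α_i^ℓ, so α_err = S_1/S_0.
  S_0^{−1} = 4^{−1} = 10 (mod 13), so α_err = 10·10 = 100 ≡ 9 = α_5. Error position i = 5.
  Consistency check: S_2/S_1 = 12·4 = 48 ≡ 9 = α_err ✓ (single-error assumption holds).
Step 4: error magnitude e = S_0/v_5 = S_0·∏_{j≠5}(α_5 − α_j) = 4·8 = 32 ≡ 6 (mod 13).
Step 5: correct position 5: c_5 = r_5 − e = 11 − 6 ≡ 5 (mod 13). Hence c = [4, 11, 7, 12, 5].
  Check: interpolating c through the α_i gives m(x) = 3 + 6·x (degree < 2) with m(α_i) = c_i for every i, so c is indeed a codeword.


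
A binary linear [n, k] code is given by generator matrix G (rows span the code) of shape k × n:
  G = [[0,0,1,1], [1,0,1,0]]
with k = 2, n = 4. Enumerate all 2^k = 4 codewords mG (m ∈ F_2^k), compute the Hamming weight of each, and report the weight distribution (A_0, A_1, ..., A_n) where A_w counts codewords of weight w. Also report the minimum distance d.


Weight distribution: A_0 = 1, A_2 = 3. Minimum distance d = 2.

Enumerate all 2^2 = 4 messages m ∈ F_2^2.
For each, compute codeword c = mG in F_2^4, then tally its weight.
  m = 00 → c = 0000, weight = 0.
  m = 10 → c = 0011, weight = 2.
  m = 01 → c = 1010, weight = 2.
  m = 11 → c = 1001, weight = 2.
Tally weights:
  weight 0: 1 codewords.
  weight 2: 3 codewords.
Minimum distance d = smallest w > 0 with A_w > 0 = 2.
Sanity: Σ A_w = 4 = 2^2 = 4 ✓.


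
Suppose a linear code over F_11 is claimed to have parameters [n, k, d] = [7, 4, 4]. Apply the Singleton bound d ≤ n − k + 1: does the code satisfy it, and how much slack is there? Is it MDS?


Singleton RHS = n − k + 1 = 4, slack = 0, bound satisfied, MDS.

Singleton bound: d ≤ n − k + 1.
Here n = 7, k = 4, so n − k + 1 = 4.
Given d = 4, check d ≤ 4: YES.
Slack = (n − k + 1) − d = 0.
The code is MDS (slack = 0).
Description: the claimed parameters are [7, 4, 4]_11; such a code would be MDS (meets Singleton bound).


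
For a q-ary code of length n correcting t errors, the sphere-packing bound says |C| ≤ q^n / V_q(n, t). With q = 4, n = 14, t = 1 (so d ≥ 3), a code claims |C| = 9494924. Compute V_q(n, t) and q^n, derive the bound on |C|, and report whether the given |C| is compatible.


V_q(n, t) = 43, q^n = 268435456, Hamming bound = 6242685, |C| = 9494924 > bound (violated).

Step 1: Compute V_q(n, t) = Σ_{j=0}^1 C(n, j) (q−1)^j.
  j = 0: C(14,0)·(3)^0 = 1·1 = 1.
  j = 1: C(14,1)·(3)^1 = 14·3 = 42.
  V_q(n, t) = 1 + 42 = 43.
Step 2: q^n = 4^14 = 268435456.
Step 3: Hamming bound ⌊q^n / V_q(n,t)⌋ = ⌊268435456/43⌋ = 6242685.
Step 4: Compare |C| = 9494924 to 6242685: violated.
The claimed |C| lies above the Hamming bound, so no 4-ary code of length 14 with d ≥ 3 can have 9494924 codewords.


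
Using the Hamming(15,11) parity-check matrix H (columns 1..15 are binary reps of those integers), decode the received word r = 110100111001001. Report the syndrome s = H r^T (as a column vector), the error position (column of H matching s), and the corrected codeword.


s = (0, 0, 1, 0)^T, error position = 2, corrected codeword c = 100100111001001

Compute s = H r^T mod 2 one row at a time:
  s_1 = 1 + 1 + 0 + 0 + 1 + 0 + 0 + 1 = 4 ≡ 0 (mod 2).
  s_2 = 1 + 0 + 0 + 1 + 1 + 0 + 0 + 1 = 4 ≡ 0 (mod 2).
  s_3 = 1 + 0 + 0 + 1 + 0 + 0 + 0 + 1 = 3 ≡ 1 (mod 2).
  s_4 = 1 + 0 + 0 + 1 + 1 + 0 + 0 + 1 = 4 ≡ 0 (mod 2).
s = (0, 0, 1, 0)^T — this equals column 2 of H (binary 0010), so error is at position 2.
Correct: flip bit 2 of r = 110100111001001 to get c = 100100111001001.


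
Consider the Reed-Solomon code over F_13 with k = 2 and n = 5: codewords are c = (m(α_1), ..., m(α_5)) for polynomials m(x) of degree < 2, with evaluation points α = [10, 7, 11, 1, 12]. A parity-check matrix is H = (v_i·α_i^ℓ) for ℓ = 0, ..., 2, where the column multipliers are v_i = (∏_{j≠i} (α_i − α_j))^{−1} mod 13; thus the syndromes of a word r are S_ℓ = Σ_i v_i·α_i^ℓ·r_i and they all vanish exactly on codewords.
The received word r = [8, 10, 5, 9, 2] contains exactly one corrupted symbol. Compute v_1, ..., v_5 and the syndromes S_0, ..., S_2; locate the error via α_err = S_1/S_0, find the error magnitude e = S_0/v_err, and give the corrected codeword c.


S = (8, 4, 2), error at position 2, error magnitude e = 6, c = [8, 4, 5, 9, 2].

Step 1: column multipliers v_i = (∏_{j≠i}(α_i − α_j))^{−1} mod 13.
  i = 1 (α = 10): (10−7)(10−11)(10−1)(10−12) = 3·(−1)·9·(−2) = 54 ≡ 2, so v_1 = 2^{−1} = 7 (mod 13).
  i = 2 (α = 7): (7−10)(7−11)(7−1)(7−12) = (−3)·(−4)·6·(−5) = −360 ≡ 4, so v_2 = 4^{−1} = 10 (mod 13).
  i = 3 (α = 11): (11−10)(11−7)(11−1)(11−12) = 1·4·10·(−1) = −40 ≡ 12, so v_3 = 12^{−1} = 12 (mod 13).
  i = 4 (α = 1): (1−10)(1−7)(1−11)(1−12) = (−9)·(−6)·(−10)·(−11) = 5940 ≡ 12, so v_4 = 12^{−1} = 12 (mod 13).
  i = 5 (α = 12): (12−10)(12−7)(12−11)(12−1) = 2·5·1·11 = 110 ≡ 6, so v_5 = 6^{−1} = 11 (mod 13).
  v = [7, 10, 12, 12, 11].
Step 2: syndromes of r = [8, 10, 5, 9, 2] (all sums mod 13).
  S_0 = Σ v_i r_i = 7·8 + 10·10 + 12·5 + 12·9 + 11·2 = 346 ≡ 8.
  S_1 = Σ v_i α_i r_i = 7·10·8 + 10·7·10 + 12·11·5 + 12·1·9 + 11·12·2 = 2292 ≡ 4.
  α_i^2 mod 13 = [9, 10, 4, 1, 1].
  S_2 = Σ v_i α_i^2 r_i = 7·9·8 + 10·10·10 + 12·4·5 + 12·1·9 + 11·1·2 = 1874 ≡ 2.
  S = (8, 4, 2) ≠ 0, so r is not a codeword (an error is present).
Step 3: locate the error. For a single error e at position i, S_ℓ = v_i·e·α_i^ℓ, so α_err = S_1/S_0.
  S_0^{−1} = 8^{−1} = 5 (mod 13), so α_err = 4·5 = 20 ≡ 7 = α_2. Error position i = 2.
  Consistency check: S_2/S_1 = 2·10 = 20 ≡ 7 = α_err ✓ (single-error assumption holds).
Step 4: error magnitude e = S_0/v_2 = S_0·∏_{j≠2}(α_2 − α_j) = 8·4 = 32 ≡ 6 (mod 13).
Step 5: correct position 2: c_2 = r_2 − e = 10 − 6 ≡ 4 (mod 13). Hence c = [8, 4, 5, 9, 2].
  Check: interpolating c through the α_i gives m(x) = 12 + 10·x (degree < 2) with m(α_i) = c_i for every i, so c is indeed a codeword.


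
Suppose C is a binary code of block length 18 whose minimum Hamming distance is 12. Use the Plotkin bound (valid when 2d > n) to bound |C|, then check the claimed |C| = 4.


Plotkin bound M ≤ 4; given |C| = 4 ≤ bound (satisfied).

Check applicability: 2d = 24, n = 18.
2d − n = 6 > 0, so Plotkin applies.
Compute d/(2d−n) = 12/6 ≈ 2.0000.
⌊d/(2d−n)⌋ = 2.
Plotkin bound: M ≤ 2·2 = 4.
Given |C| = 4, check: satisfied.
This |C| is at the Plotkin bound.


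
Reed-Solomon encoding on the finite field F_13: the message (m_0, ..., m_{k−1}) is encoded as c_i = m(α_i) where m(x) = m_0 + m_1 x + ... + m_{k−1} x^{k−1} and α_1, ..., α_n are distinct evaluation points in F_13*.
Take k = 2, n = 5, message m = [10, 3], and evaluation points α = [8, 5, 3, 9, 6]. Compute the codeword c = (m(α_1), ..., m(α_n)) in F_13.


c = [8, 12, 6, 11, 2]

Message polynomial: m(x) = 10 + 3·x (mod 13).
For each evaluation point α_i, compute m(α_i) mod 13:
  α_1 = 8: Horner steps 3 → 8, so m(8) = 8.
  α_2 = 5: Horner steps 3 → 12, so m(5) = 12.
  α_3 = 3: Horner steps 3 → 6, so m(3) = 6.
  α_4 = 9: Horner steps 3 → 11, so m(9) = 11.
  α_5 = 6: Horner steps 3 → 2, so m(6) = 2.
Codeword c = [8, 12, 6, 11, 2] ∈ F_13^5.


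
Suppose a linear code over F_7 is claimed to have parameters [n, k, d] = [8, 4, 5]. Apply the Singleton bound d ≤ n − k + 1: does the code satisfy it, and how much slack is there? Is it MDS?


Singleton RHS = n − k + 1 = 5, slack = 0, bound satisfied, MDS.

Singleton bound: d ≤ n − k + 1.
Here n = 8, k = 4, so n − k + 1 = 5.
Given d = 5, check d ≤ 5: YES.
Slack = (n − k + 1) − d = 0.
The code is MDS (slack = 0).
Description: the claimed parameters are [8, 4, 5]_7; such a code would be MDS (meets Singleton bound).


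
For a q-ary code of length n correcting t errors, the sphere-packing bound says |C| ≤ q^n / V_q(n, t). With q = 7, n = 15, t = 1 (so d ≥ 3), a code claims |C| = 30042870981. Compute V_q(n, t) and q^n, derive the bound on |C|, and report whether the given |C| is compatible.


V_q(n, t) = 91, q^n = 4747561509943, Hamming bound = 52171005603, |C| = 30042870981 ≤ bound (satisfied).

Step 1: Compute V_q(n, t) = Σ_{j=0}^1 C(n, j) (q−1)^j.
  j = 0: C(15,0)·(6)^0 = 1·1 = 1.
  j = 1: C(15,1)·(6)^1 = 15·6 = 90.
  V_q(n, t) = 1 + 90 = 91.
Step 2: q^n = 7^15 = 4747561509943.
Step 3: Hamming bound ⌊q^n / V_q(n,t)⌋ = ⌊4747561509943/91⌋ = 52171005603.
Step 4: Compare |C| = 30042870981 to 52171005603: satisfied.
The claimed |C| lies below the Hamming bound.


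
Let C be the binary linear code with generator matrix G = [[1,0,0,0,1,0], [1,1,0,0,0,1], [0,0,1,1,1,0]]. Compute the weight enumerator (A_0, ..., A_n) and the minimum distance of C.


Weight distribution: A_0 = 1, A_2 = 1, A_3 = 4, A_4 = 1, A_6 = 1. Minimum distance d = 2.

Enumerate all 2^3 = 8 messages m ∈ F_2^3.
For each, compute codeword c = mG in F_2^6, then tally its weight.
  m = 000 → c = 000000, weight = 0.
  m = 100 → c = 100010, weight = 2.
  m = 010 → c = 110001, weight = 3.
  m = 110 → c = 010011, weight = 3.
  m = 001 → c = 001110, weight = 3.
  m = 101 → c = 101100, weight = 3.
  m = 011 → c = 111111, weight = 6.
  m = 111 → c = 011101, weight = 4.
Tally weights:
  weight 0: 1 codewords.
  weight 2: 1 codewords.
  weight 3: 4 codewords.
  weight 4: 1 codewords.
  weight 6: 1 codewords.
Minimum distance d = smallest w > 0 with A_w > 0 = 2.
Sanity: Σ A_w = 8 = 2^3 = 8 ✓.


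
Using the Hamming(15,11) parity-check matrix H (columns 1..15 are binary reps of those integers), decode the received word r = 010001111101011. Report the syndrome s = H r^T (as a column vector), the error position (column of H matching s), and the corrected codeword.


s = (0, 1, 0, 1)^T, error position = 5, corrected codeword c = 010011111101011

Compute s = H r^T mod 2 one row at a time:
  s_1 = 1 + 1 + 1 + 0 + 1 + 0 + 1 + 1 = 6 ≡ 0 (mod 2).
  s_2 = 0 + 0 + 1 + 1 + 1 + 0 + 1 + 1 = 5 ≡ 1 (mod 2).
  s_3 = 1 + 0 + 1 + 1 + 1 + 0 + 1 + 1 = 6 ≡ 0 (mod 2).
  s_4 = 0 + 0 + 0 + 1 + 1 + 0 + 0 + 1 = 3 ≡ 1 (mod 2).
s = (0, 1, 0, 1)^T — this equals column 5 of H (binary 0101), so error is at position 5.
Correct: flip bit 5 of r = 010001111101011 to get c = 010011111101011.


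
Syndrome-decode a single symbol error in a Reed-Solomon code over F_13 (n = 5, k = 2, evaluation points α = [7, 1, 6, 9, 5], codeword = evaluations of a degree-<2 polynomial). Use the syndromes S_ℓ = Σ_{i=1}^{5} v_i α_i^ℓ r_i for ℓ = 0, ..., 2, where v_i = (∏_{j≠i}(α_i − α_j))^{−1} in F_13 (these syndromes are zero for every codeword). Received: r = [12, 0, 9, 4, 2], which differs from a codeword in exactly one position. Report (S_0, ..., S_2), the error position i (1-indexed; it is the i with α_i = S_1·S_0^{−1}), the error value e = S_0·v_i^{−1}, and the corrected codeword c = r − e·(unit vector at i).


S = (11, 12, 6), error at position 1, error magnitude e = 9, c = [3, 0, 9, 4, 2].

Step 1: column multipliers v_i = (∏_{j≠i}(α_i − α_j))^{−1} mod 13.
  i = 1 (α = 7): (7−1)(7−6)(7−9)(7−5) = 6·1·(−2)·2 = −24 ≡ 2, so v_1 = 2^{−1} = 7 (mod 13).
  i = 2 (α = 1): (1−7)(1−6)(1−9)(1−5) = (−6)·(−5)·(−8)·(−4) = 960 ≡ 11, so v_2 = 11^{−1} = 6 (mod 13).
  i = 3 (α = 6): (6−7)(6−1)(6−9)(6−5) = (−1)·5·(−3)·1 = 15 ≡ 2, so v_3 = 2^{−1} = 7 (mod 13).
  i = 4 (α = 9): (9−7)(9−1)(9−6)(9−5) = 2·8·3·4 = 192 ≡ 10, so v_4 = 10^{−1} = 4 (mod 13).
  i = 5 (α = 5): (5−7)(5−1)(5−6)(5−9) = (−2)·4·(−1)·(−4) = −32 ≡ 7, so v_5 = 7^{−1} = 2 (mod 13).
  v = [7, 6, 7, 4, 2].
Step 2: syndromes of r = [12, 0, 9, 4, 2] (all sums mod 13).
  S_0 = Σ v_i r_i = 7·12 + 6·0 + 7·9 + 4·4 + 2·2 = 167 ≡ 11.
  S_1 = Σ v_i α_i r_i = 7·7·12 + 6·1·0 + 7·6·9 + 4·9·4 + 2·5·2 = 1130 ≡ 12.
  α_i^2 mod 13 = [10, 1, 10, 3, 12].
  S_2 = Σ v_i α_i^2 r_i = 7·10·12 + 6·1·0 + 7·10·9 + 4·3·4 + 2·12·2 = 1566 ≡ 6.
  S = (11, 12, 6) ≠ 0, so r is not a codeword (an error is present).
Step 3: locate the error. For a single error e at position i, S_ℓ = v_i·e·α_i^ℓ, so α_err = S_1/S_0.
  S_0^{−1} = 11^{−1} = 6 (mod 13), so α_err = 12·6 = 72 ≡ 7 = α_1. Error position i = 1.
  Consistency check: S_2/S_1 = 6·12 = 72 ≡ 7 = α_err ✓ (single-error assumption holds).
Step 4: error magnitude e = S_0/v_1 = S_0·∏_{j≠1}(α_1 − α_j) = 11·2 = 22 ≡ 9 (mod 13).
Step 5: correct position 1: c_1 = r_1 − e = 12 − 9 ≡ 3 (mod 13). Hence c = [3, 0, 9, 4, 2].
  Check: interpolating c through the α_i gives m(x) = 6 + 7·x (degree < 2) with m(α_i) = c_i for every i, so c is indeed a codeword.


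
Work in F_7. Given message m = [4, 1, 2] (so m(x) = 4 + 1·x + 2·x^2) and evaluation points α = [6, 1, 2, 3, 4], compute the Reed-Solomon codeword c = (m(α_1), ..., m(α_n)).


c = [5, 0, 0, 4, 5]

Message polynomial: m(x) = 4 + 1·x + 2·x^2 (mod 7).
For each evaluation point α_i, compute m(α_i) mod 7:
  α_1 = 6: Horner steps 2 → 6 → 5, so m(6) = 5.
  α_2 = 1: Horner steps 2 → 3 → 0, so m(1) = 0.
  α_3 = 2: Horner steps 2 → 5 → 0, so m(2) = 0.
  α_4 = 3: Horner steps 2 → 0 → 4, so m(3) = 4.
  α_5 = 4: Horner steps 2 → 2 → 5, so m(4) = 5.
Codeword c = [5, 0, 0, 4, 5] ∈ F_7^5.


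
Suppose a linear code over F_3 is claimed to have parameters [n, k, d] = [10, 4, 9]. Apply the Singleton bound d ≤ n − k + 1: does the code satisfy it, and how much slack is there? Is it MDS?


Singleton RHS = n − k + 1 = 7, slack = -2, bound violated (no such code; not MDS).

Singleton bound: d ≤ n − k + 1.
Here n = 10, k = 4, so n − k + 1 = 7.
Given d = 9, check d ≤ 7: NO.
Slack = (n − k + 1) − d = -2.
The slack is negative: d = 9 exceeds n − k + 1 = 7 by 2, so the Singleton bound is violated and no linear [10, 4, 9]_3 code can exist. In particular it is not MDS (MDS requires d = n − k + 1 exactly).
Description: the claimed parameters are [10, 4, 9]_3; such a code would be impossible (violates the Singleton bound).


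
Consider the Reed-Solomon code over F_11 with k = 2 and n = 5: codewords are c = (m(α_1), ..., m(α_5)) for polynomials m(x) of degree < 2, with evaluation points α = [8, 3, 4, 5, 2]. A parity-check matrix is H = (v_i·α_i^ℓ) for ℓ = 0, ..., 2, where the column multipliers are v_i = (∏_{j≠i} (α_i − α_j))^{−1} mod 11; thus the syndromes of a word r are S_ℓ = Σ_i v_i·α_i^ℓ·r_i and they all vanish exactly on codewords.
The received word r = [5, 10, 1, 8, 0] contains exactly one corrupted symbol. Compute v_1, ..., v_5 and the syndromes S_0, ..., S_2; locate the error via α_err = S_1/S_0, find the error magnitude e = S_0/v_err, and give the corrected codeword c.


S = (10, 7, 6), error at position 3, error magnitude e = 3, c = [5, 10, 9, 8, 0].

Step 1: column multipliers v_i = (∏_{j≠i}(α_i − α_j))^{−1} mod 11.
  i = 1 (α = 8): (8−3)(8−4)(8−5)(8−2) = 5·4·3·6 = 360 ≡ 8, so v_1 = 8^{−1} = 7 (mod 11).
  i = 2 (α = 3): (3−8)(3−4)(3−5)(3−2) = (−5)·(−1)·(−2)·1 = −10 ≡ 1, so v_2 = 1^{−1} = 1 (mod 11).
  i = 3 (α = 4): (4−8)(4−3)(4−5)(4−2) = (−4)·1·(−1)·2 = 8 ≡ 8, so v_3 = 8^{−1} = 7 (mod 11).
  i = 4 (α = 5): (5−8)(5−3)(5−4)(5−2) = (−3)·2·1·3 = −18 ≡ 4, so v_4 = 4^{−1} = 3 (mod 11).
  i = 5 (α = 2): (2−8)(2−3)(2−4)(2−5) = (−6)·(−1)·(−2)·(−3) = 36 ≡ 3, so v_5 = 3^{−1} = 4 (mod 11).
  v = [7, 1, 7, 3, 4].
Step 2: syndromes of r = [5, 10, 1, 8, 0] (all sums mod 11).
  S_0 = Σ v_i r_i = 7·5 + 1·10 + 7·1 + 3·8 + 4·0 = 76 ≡ 10.
  S_1 = Σ v_i α_i r_i = 7·8·5 + 1·3·10 + 7·4·1 + 3·5·8 + 4·2·0 = 458 ≡ 7.
  α_i^2 mod 11 = [9, 9, 5, 3, 4].
  S_2 = Σ v_i α_i^2 r_i = 7·9·5 + 1·9·10 + 7·5·1 + 3·3·8 + 4·4·0 = 512 ≡ 6.
  S = (10, 7, 6) ≠ 0, so r is not a codeword (an error is present).
Step 3: locate the error. For a single error e at position i, S_ℓ = v_i·e·α_i^ℓ, so α_err = S_1/S_0.
  S_0^{−1} = 10^{−1} = 10 (mod 11), so α_err = 7·10 = 70 ≡ 4 = α_3. Error position i = 3.
  Consistency check: S_2/S_1 = 6·8 = 48 ≡ 4 = α_err ✓ (single-error assumption holds).
Step 4: error magnitude e = S_0/v_3 = S_0·∏_{j≠3}(α_3 − α_j) = 10·8 = 80 ≡ 3 (mod 11).
Step 5: correct position 3: c_3 = r_3 − e = 1 − 3 ≡ 9 (mod 11). Hence c = [5, 10, 9, 8, 0].
  Check: interpolating c through the α_i gives m(x) = 2 + 10·x (degree < 2) with m(α_i) = c_i for every i, so c is indeed a codeword.


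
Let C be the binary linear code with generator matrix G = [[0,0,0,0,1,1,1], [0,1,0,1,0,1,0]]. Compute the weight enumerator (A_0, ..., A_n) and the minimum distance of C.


Weight distribution: A_0 = 1, A_3 = 2, A_4 = 1. Minimum distance d = 3.

Enumerate all 2^2 = 4 messages m ∈ F_2^2.
For each, compute codeword c = mG in F_2^7, then tally its weight.
  m = 00 → c = 0000000, weight = 0.
  m = 10 → c = 0000111, weight = 3.
  m = 01 → c = 0101010, weight = 3.
  m = 11 → c = 0101101, weight = 4.
Tally weights:
  weight 0: 1 codewords.
  weight 3: 2 codewords.
  weight 4: 1 codewords.
Minimum distance d = smallest w > 0 with A_w > 0 = 3.
Sanity: Σ A_w = 4 = 2^2 = 4 ✓.


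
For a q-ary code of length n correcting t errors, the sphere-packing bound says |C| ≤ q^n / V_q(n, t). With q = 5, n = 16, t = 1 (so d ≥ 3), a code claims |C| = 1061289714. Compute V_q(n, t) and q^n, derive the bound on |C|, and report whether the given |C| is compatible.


V_q(n, t) = 65, q^n = 152587890625, Hamming bound = 2347506009, |C| = 1061289714 ≤ bound (satisfied).

Step 1: Compute V_q(n, t) = Σ_{j=0}^1 C(n, j) (q−1)^j.
  j = 0: C(16,0)·(4)^0 = 1·1 = 1.
  j = 1: C(16,1)·(4)^1 = 16·4 = 64.
  V_q(n, t) = 1 + 64 = 65.
Step 2: q^n = 5^16 = 152587890625.
Step 3: Hamming bound ⌊q^n / V_q(n,t)⌋ = ⌊152587890625/65⌋ = 2347506009.
Step 4: Compare |C| = 1061289714 to 2347506009: satisfied.
The claimed |C| lies below the Hamming bound.


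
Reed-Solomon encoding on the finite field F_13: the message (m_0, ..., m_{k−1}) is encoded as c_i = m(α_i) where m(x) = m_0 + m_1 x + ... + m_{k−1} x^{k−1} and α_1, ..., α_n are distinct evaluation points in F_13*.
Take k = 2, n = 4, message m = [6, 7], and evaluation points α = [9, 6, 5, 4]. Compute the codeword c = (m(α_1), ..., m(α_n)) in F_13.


c = [4, 9, 2, 8]

Message polynomial: m(x) = 6 + 7·x (mod 13).
For each evaluation point α_i, compute m(α_i) mod 13:
  α_1 = 9: Horner steps 7 → 4, so m(9) = 4.
  α_2 = 6: Horner steps 7 → 9, so m(6) = 9.
  α_3 = 5: Horner steps 7 → 2, so m(5) = 2.
  α_4 = 4: Horner steps 7 → 8, so m(4) = 8.
Codeword c = [4, 9, 2, 8] ∈ F_13^4.


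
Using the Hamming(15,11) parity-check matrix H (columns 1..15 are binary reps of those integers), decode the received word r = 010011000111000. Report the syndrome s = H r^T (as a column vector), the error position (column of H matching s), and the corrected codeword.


s = (1, 1, 0, 0)^T, error position = 12, corrected codeword c = 010011000110000

Compute s = H r^T mod 2 one row at a time:
  s_1 = 0 + 0 + 1 + 1 + 1 + 0 + 0 + 0 = 3 ≡ 1 (mod 2).
  s_2 = 0 + 1 + 1 + 0 + 1 + 0 + 0 + 0 = 3 ≡ 1 (mod 2).
  s_3 = 1 + 0 + 1 + 0 + 1 + 1 + 0 + 0 = 4 ≡ 0 (mod 2).
  s_4 = 0 + 0 + 1 + 0 + 0 + 1 + 0 + 0 = 2 ≡ 0 (mod 2).
s = (1, 1, 0, 0)^T — this equals column 12 of H (binary 1100), so error is at position 12.
Correct: flip bit 12 of r = 010011000111000 to get c = 010011000110000.


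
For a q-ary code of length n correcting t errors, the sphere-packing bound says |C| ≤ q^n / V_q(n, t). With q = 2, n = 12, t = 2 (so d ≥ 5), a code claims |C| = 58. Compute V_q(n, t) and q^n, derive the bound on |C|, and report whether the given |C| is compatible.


V_q(n, t) = 79, q^n = 4096, Hamming bound = 51, |C| = 58 > bound (violated).

Step 1: Compute V_q(n, t) = Σ_{j=0}^2 C(n, j) (q−1)^j.
  j = 0: C(12,0)·(1)^0 = 1·1 = 1.
  j = 1: C(12,1)·(1)^1 = 12·1 = 12.
  j = 2: C(12,2)·(1)^2 = 66·1 = 66.
  V_q(n, t) = 1 + 12 + 66 = 79.
Step 2: q^n = 2^12 = 4096.
Step 3: Hamming bound ⌊q^n / V_q(n,t)⌋ = ⌊4096/79⌋ = 51.
Step 4: Compare |C| = 58 to 51: violated.
The claimed |C| lies above the Hamming bound, so no 2-ary code of length 12 with d ≥ 5 can have 58 codewords.
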